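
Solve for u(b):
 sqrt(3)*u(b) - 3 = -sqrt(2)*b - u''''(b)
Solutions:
 u(b) = -sqrt(6)*b/3 + (C1*sin(sqrt(2)*3^(1/8)*b/2) + C2*cos(sqrt(2)*3^(1/8)*b/2))*exp(-sqrt(2)*3^(1/8)*b/2) + (C3*sin(sqrt(2)*3^(1/8)*b/2) + C4*cos(sqrt(2)*3^(1/8)*b/2))*exp(sqrt(2)*3^(1/8)*b/2) + sqrt(3)


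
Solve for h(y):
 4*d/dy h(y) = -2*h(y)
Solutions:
 h(y) = C1*exp(-y/2)


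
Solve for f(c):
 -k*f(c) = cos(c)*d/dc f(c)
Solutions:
 f(c) = C1*exp(k*(log(sin(c) - 1) - log(sin(c) + 1))/2)


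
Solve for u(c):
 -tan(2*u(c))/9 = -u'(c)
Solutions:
 u(c) = -asin(C1*exp(2*c/9))/2 + pi/2
 u(c) = asin(C1*exp(2*c/9))/2


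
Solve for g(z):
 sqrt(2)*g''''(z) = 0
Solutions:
 g(z) = C1 + C2*z + C3*z^2 + C4*z^3


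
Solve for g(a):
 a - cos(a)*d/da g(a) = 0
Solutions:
 g(a) = C1 + Integral(a/cos(a), a)


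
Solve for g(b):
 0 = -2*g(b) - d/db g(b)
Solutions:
 g(b) = C1*exp(-2*b)


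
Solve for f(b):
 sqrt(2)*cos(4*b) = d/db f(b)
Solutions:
 f(b) = C1 + sqrt(2)*sin(4*b)/4


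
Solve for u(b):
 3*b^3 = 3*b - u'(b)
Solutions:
 u(b) = C1 - 3*b^4/4 + 3*b^2/2


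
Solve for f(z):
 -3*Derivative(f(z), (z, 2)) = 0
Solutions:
 f(z) = C1 + C2*z


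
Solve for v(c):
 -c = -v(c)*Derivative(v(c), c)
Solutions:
 v(c) = -sqrt(C1 + c^2)
 v(c) = sqrt(C1 + c^2)


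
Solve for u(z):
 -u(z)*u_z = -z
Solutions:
 u(z) = -sqrt(C1 + z^2)
 u(z) = sqrt(C1 + z^2)


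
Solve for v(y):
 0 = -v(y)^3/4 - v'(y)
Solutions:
 v(y) = -sqrt(2)*sqrt(-1/(C1 - y))
 v(y) = sqrt(2)*sqrt(-1/(C1 - y))


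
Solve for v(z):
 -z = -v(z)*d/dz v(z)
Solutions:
 v(z) = -sqrt(C1 + z^2)
 v(z) = sqrt(C1 + z^2)


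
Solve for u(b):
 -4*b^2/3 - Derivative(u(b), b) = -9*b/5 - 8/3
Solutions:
 u(b) = C1 - 4*b^3/9 + 9*b^2/10 + 8*b/3


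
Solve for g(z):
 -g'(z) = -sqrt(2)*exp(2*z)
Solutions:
 g(z) = C1 + sqrt(2)*exp(2*z)/2


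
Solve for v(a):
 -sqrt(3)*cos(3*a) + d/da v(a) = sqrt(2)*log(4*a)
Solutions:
 v(a) = C1 + sqrt(2)*a*(log(a) - 1) + 2*sqrt(2)*a*log(2) + sqrt(3)*sin(3*a)/3


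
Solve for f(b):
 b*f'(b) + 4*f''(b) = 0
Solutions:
 f(b) = C1 + C2*erf(sqrt(2)*b/4)


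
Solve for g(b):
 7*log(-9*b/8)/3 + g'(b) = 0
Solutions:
 g(b) = C1 - 7*b*log(-b)/3 + b*(-14*log(3)/3 + 7/3 + 7*log(2))


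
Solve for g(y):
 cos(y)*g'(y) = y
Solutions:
 g(y) = C1 + Integral(y/cos(y), y)


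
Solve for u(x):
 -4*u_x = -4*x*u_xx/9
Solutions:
 u(x) = C1 + C2*x^10


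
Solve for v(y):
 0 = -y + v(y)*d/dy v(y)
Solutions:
 v(y) = -sqrt(C1 + y^2)
 v(y) = sqrt(C1 + y^2)


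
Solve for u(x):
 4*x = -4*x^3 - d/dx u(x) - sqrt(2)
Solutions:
 u(x) = C1 - x^4 - 2*x^2 - sqrt(2)*x


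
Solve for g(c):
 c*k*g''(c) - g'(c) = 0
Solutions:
 g(c) = C1 + c^(((re(k) + 1)*re(k) + im(k)^2)/(re(k)^2 + im(k)^2))*(C2*sin(log(c)*Abs(im(k))/(re(k)^2 + im(k)^2)) + C3*cos(log(c)*im(k)/(re(k)^2 + im(k)^2)))


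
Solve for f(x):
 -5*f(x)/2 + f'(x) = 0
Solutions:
 f(x) = C1*exp(5*x/2)


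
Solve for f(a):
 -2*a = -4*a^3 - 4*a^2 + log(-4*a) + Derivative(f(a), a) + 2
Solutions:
 f(a) = C1 + a^4 + 4*a^3/3 - a^2 - a*log(-a) + a*(-2*log(2) - 1)


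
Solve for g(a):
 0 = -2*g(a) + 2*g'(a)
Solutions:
 g(a) = C1*exp(a)


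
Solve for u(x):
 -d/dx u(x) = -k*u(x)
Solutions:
 u(x) = C1*exp(k*x)


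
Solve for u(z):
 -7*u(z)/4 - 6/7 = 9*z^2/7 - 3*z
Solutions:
 u(z) = -36*z^2/49 + 12*z/7 - 24/49


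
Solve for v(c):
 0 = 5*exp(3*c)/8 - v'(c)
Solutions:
 v(c) = C1 + 5*exp(3*c)/24


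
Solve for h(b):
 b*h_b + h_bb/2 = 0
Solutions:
 h(b) = C1 + C2*erf(b)


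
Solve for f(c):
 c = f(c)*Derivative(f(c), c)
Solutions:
 f(c) = -sqrt(C1 + c^2)
 f(c) = sqrt(C1 + c^2)


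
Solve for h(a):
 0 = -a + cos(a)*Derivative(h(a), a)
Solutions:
 h(a) = C1 + Integral(a/cos(a), a)


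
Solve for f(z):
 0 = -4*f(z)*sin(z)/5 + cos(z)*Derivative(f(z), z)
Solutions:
 f(z) = C1/cos(z)^(4/5)


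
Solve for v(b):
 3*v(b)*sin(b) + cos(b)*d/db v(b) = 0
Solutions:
 v(b) = C1*cos(b)^3


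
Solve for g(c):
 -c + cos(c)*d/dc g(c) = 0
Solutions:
 g(c) = C1 + Integral(c/cos(c), c)


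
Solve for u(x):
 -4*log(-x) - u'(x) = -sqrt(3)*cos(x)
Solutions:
 u(x) = C1 - 4*x*log(-x) + 4*x + sqrt(3)*sin(x)


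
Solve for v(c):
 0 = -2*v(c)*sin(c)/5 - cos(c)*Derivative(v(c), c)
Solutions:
 v(c) = C1*cos(c)^(2/5)


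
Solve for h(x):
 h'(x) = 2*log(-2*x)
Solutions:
 h(x) = C1 + 2*x*log(-x) + 2*x*(-1 + log(2))


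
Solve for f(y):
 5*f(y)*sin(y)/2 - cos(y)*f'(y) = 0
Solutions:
 f(y) = C1/cos(y)^(5/2)


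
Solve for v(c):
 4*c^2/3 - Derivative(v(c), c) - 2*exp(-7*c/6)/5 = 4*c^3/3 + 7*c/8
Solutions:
 v(c) = C1 - c^4/3 + 4*c^3/9 - 7*c^2/16 + 12*exp(-7*c/6)/35


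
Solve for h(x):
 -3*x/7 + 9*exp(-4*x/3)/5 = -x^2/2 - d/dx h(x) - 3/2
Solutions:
 h(x) = C1 - x^3/6 + 3*x^2/14 - 3*x/2 + 27*exp(-4*x/3)/20


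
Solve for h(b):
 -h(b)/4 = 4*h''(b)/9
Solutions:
 h(b) = C1*sin(3*b/4) + C2*cos(3*b/4)


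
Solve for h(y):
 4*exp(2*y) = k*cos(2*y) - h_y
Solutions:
 h(y) = C1 + k*sin(2*y)/2 - 2*exp(2*y)


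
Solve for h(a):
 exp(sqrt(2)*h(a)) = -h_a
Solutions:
 h(a) = sqrt(2)*(2*log(1/(C1 + a)) - log(2))/4


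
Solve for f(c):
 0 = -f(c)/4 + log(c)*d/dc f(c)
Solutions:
 f(c) = C1*exp(li(c)/4)


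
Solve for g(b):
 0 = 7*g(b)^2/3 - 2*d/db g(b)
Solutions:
 g(b) = -6/(C1 + 7*b)


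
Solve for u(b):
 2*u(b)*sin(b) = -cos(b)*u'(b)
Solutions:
 u(b) = C1*cos(b)^2


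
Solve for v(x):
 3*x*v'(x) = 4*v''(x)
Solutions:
 v(x) = C1 + C2*erfi(sqrt(6)*x/4)


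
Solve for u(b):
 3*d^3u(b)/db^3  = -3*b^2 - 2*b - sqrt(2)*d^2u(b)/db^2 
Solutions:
 u(b) = C1 + C2*b + C3*exp(-sqrt(2)*b/3) - sqrt(2)*b^4/8 + b^3*(9 - sqrt(2))/6 + 3*b^2*(2 - 9*sqrt(2))/4


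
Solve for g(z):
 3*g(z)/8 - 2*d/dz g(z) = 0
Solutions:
 g(z) = C1*exp(3*z/16)


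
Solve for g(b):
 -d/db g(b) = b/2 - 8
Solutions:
 g(b) = C1 - b^2/4 + 8*b


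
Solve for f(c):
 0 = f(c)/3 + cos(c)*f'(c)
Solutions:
 f(c) = C1*(sin(c) - 1)^(1/6)/(sin(c) + 1)^(1/6)


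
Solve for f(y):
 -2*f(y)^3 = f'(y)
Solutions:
 f(y) = -sqrt(2)*sqrt(-1/(C1 - 2*y))/2
 f(y) = sqrt(2)*sqrt(-1/(C1 - 2*y))/2


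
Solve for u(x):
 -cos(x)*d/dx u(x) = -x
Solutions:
 u(x) = C1 + Integral(x/cos(x), x)


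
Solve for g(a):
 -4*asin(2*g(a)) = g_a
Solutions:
 Integral(1/asin(2*_y), (_y, g(a))) = C1 - 4*a


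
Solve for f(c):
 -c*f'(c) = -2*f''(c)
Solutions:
 f(c) = C1 + C2*erfi(c/2)


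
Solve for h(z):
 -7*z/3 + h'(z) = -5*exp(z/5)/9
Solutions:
 h(z) = C1 + 7*z^2/6 - 25*exp(z/5)/9


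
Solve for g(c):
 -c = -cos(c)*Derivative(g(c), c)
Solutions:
 g(c) = C1 + Integral(c/cos(c), c)


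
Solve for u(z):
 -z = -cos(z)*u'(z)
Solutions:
 u(z) = C1 + Integral(z/cos(z), z)


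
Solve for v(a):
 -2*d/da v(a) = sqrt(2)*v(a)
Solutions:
 v(a) = C1*exp(-sqrt(2)*a/2)


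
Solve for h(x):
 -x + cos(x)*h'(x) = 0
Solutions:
 h(x) = C1 + Integral(x/cos(x), x)


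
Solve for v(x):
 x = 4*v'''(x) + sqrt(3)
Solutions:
 v(x) = C1 + C2*x + C3*x^2 + x^4/96 - sqrt(3)*x^3/24


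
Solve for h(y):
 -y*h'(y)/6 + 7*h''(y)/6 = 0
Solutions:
 h(y) = C1 + C2*erfi(sqrt(14)*y/14)


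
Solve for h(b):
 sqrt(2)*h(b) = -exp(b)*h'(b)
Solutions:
 h(b) = C1*exp(sqrt(2)*exp(-b))


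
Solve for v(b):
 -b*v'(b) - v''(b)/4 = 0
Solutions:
 v(b) = C1 + C2*erf(sqrt(2)*b)


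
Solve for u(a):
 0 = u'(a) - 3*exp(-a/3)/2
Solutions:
 u(a) = C1 - 9*exp(-a/3)/2


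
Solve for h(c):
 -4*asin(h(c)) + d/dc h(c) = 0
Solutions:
 Integral(1/asin(_y), (_y, h(c))) = C1 + 4*c


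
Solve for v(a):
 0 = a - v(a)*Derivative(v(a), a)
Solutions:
 v(a) = -sqrt(C1 + a^2)
 v(a) = sqrt(C1 + a^2)


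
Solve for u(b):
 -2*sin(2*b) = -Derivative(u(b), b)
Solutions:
 u(b) = C1 - cos(2*b)


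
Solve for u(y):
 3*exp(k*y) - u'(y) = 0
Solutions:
 u(y) = C1 + 3*exp(k*y)/k


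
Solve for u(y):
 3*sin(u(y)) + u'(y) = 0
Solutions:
 u(y) = -acos((-C1 - exp(6*y))/(C1 - exp(6*y))) + 2*pi
 u(y) = acos((-C1 - exp(6*y))/(C1 - exp(6*y)))


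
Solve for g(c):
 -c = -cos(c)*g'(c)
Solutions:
 g(c) = C1 + Integral(c/cos(c), c)


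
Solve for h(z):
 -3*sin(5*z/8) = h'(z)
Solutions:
 h(z) = C1 + 24*cos(5*z/8)/5


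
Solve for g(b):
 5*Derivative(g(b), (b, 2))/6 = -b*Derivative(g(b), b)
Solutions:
 g(b) = C1 + C2*erf(sqrt(15)*b/5)


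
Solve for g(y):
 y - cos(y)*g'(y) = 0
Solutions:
 g(y) = C1 + Integral(y/cos(y), y)


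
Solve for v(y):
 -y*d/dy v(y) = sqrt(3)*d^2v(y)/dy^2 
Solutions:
 v(y) = C1 + C2*erf(sqrt(2)*3^(3/4)*y/6)


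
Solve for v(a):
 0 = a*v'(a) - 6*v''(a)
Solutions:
 v(a) = C1 + C2*erfi(sqrt(3)*a/6)


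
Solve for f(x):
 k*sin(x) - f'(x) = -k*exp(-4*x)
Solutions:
 f(x) = C1 - k*cos(x) - k*exp(-4*x)/4


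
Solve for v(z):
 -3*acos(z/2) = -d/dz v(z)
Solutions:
 v(z) = C1 + 3*z*acos(z/2) - 3*sqrt(4 - z^2)


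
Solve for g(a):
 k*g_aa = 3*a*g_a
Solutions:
 g(a) = C1 + C2*erf(sqrt(6)*a*sqrt(-1/k)/2)/sqrt(-1/k)


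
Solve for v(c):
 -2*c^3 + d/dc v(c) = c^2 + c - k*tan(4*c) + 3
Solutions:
 v(c) = C1 + c^4/2 + c^3/3 + c^2/2 + 3*c + k*log(cos(4*c))/4


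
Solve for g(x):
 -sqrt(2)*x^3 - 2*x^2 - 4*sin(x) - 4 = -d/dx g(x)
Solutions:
 g(x) = C1 + sqrt(2)*x^4/4 + 2*x^3/3 + 4*x - 4*cos(x)


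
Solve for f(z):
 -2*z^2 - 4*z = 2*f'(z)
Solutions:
 f(z) = C1 - z^3/3 - z^2


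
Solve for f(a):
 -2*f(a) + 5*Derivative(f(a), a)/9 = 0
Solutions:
 f(a) = C1*exp(18*a/5)


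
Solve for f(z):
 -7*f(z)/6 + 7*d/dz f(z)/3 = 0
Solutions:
 f(z) = C1*exp(z/2)


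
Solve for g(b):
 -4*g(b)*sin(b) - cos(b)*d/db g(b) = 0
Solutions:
 g(b) = C1*cos(b)^4


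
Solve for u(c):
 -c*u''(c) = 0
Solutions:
 u(c) = C1 + C2*c


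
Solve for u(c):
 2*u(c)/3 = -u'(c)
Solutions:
 u(c) = C1*exp(-2*c/3)


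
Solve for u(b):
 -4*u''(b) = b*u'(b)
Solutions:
 u(b) = C1 + C2*erf(sqrt(2)*b/4)


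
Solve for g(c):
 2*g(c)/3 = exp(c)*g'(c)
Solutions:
 g(c) = C1*exp(-2*exp(-c)/3)


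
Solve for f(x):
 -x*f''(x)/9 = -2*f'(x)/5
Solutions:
 f(x) = C1 + C2*x^(23/5)


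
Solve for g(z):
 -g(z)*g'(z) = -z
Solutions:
 g(z) = -sqrt(C1 + z^2)
 g(z) = sqrt(C1 + z^2)


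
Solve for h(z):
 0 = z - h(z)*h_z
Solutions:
 h(z) = -sqrt(C1 + z^2)
 h(z) = sqrt(C1 + z^2)


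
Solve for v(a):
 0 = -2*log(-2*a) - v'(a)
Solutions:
 v(a) = C1 - 2*a*log(-a) + 2*a*(1 - log(2))


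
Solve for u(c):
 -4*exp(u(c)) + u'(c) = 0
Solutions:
 u(c) = log(-1/(C1 + 4*c))


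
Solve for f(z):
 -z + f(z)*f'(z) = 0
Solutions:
 f(z) = -sqrt(C1 + z^2)
 f(z) = sqrt(C1 + z^2)


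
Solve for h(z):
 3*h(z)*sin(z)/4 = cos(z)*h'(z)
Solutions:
 h(z) = C1/cos(z)^(3/4)


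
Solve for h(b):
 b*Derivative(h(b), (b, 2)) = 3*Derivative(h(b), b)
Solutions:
 h(b) = C1 + C2*b^4


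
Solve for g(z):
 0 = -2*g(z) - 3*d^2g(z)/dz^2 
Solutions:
 g(z) = C1*sin(sqrt(6)*z/3) + C2*cos(sqrt(6)*z/3)


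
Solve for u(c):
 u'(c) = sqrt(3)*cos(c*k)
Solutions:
 u(c) = C1 + sqrt(3)*sin(c*k)/k


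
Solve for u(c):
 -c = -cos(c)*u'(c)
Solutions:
 u(c) = C1 + Integral(c/cos(c), c)


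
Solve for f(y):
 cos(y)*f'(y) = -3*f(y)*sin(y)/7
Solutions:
 f(y) = C1*cos(y)^(3/7)


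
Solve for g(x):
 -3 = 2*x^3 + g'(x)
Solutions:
 g(x) = C1 - x^4/2 - 3*x


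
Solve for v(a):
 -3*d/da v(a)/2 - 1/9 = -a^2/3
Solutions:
 v(a) = C1 + 2*a^3/27 - 2*a/27


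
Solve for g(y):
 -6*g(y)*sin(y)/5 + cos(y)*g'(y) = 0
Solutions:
 g(y) = C1/cos(y)^(6/5)


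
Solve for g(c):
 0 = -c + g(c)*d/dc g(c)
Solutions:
 g(c) = -sqrt(C1 + c^2)
 g(c) = sqrt(C1 + c^2)


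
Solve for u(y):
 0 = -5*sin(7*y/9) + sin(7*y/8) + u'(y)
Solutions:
 u(y) = C1 - 45*cos(7*y/9)/7 + 8*cos(7*y/8)/7


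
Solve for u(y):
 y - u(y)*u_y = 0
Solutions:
 u(y) = -sqrt(C1 + y^2)
 u(y) = sqrt(C1 + y^2)


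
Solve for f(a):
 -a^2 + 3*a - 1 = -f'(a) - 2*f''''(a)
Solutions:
 f(a) = C1 + C4*exp(-2^(2/3)*a/2) + a^3/3 - 3*a^2/2 + a + (C2*sin(2^(2/3)*sqrt(3)*a/4) + C3*cos(2^(2/3)*sqrt(3)*a/4))*exp(2^(2/3)*a/4)


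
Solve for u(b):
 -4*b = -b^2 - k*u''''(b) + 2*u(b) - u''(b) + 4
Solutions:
 u(b) = C1*exp(-sqrt(2)*b*sqrt((-sqrt(8*k + 1) - 1)/k)/2) + C2*exp(sqrt(2)*b*sqrt((-sqrt(8*k + 1) - 1)/k)/2) + C3*exp(-sqrt(2)*b*sqrt((sqrt(8*k + 1) - 1)/k)/2) + C4*exp(sqrt(2)*b*sqrt((sqrt(8*k + 1) - 1)/k)/2) + b^2/2 - 2*b - 3/2


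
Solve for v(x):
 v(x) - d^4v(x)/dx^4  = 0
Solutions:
 v(x) = C1*exp(-x) + C2*exp(x) + C3*sin(x) + C4*cos(x)


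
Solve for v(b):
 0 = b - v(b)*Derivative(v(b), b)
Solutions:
 v(b) = -sqrt(C1 + b^2)
 v(b) = sqrt(C1 + b^2)


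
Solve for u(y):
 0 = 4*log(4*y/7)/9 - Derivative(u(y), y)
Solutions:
 u(y) = C1 + 4*y*log(y)/9 - 4*y*log(7)/9 - 4*y/9 + 8*y*log(2)/9


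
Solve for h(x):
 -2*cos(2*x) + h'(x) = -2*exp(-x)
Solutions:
 h(x) = C1 + sin(2*x) + 2*exp(-x)


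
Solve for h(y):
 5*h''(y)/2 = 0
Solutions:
 h(y) = C1 + C2*y


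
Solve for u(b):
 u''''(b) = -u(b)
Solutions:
 u(b) = (C1*sin(sqrt(2)*b/2) + C2*cos(sqrt(2)*b/2))*exp(-sqrt(2)*b/2) + (C3*sin(sqrt(2)*b/2) + C4*cos(sqrt(2)*b/2))*exp(sqrt(2)*b/2)


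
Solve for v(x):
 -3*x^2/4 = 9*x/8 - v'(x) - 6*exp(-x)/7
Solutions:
 v(x) = C1 + x^3/4 + 9*x^2/16 + 6*exp(-x)/7


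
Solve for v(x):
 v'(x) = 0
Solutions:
 v(x) = C1


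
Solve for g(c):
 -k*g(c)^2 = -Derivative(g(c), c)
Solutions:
 g(c) = -1/(C1 + c*k)


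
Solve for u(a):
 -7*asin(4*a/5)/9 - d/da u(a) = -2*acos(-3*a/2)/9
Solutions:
 u(a) = C1 + 2*a*acos(-3*a/2)/9 - 7*a*asin(4*a/5)/9 + 2*sqrt(4 - 9*a^2)/27 - 7*sqrt(25 - 16*a^2)/36


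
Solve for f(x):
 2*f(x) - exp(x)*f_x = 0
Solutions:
 f(x) = C1*exp(-2*exp(-x))


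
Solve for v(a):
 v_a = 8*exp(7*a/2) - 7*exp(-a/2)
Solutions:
 v(a) = C1 + 16*exp(7*a/2)/7 + 14*exp(-a/2)


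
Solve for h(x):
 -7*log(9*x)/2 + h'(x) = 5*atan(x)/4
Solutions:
 h(x) = C1 + 7*x*log(x)/2 + 5*x*atan(x)/4 - 7*x/2 + 7*x*log(3) - 5*log(x^2 + 1)/8


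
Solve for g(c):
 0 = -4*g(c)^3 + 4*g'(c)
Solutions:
 g(c) = -sqrt(2)*sqrt(-1/(C1 + c))/2
 g(c) = sqrt(2)*sqrt(-1/(C1 + c))/2


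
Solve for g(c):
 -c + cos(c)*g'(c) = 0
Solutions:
 g(c) = C1 + Integral(c/cos(c), c)


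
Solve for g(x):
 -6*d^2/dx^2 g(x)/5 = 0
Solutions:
 g(x) = C1 + C2*x


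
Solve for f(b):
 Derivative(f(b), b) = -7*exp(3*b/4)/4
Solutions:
 f(b) = C1 - 7*exp(3*b/4)/3


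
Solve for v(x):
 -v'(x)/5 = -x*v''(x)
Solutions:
 v(x) = C1 + C2*x^(6/5)


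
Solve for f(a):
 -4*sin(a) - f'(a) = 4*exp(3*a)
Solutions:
 f(a) = C1 - 4*exp(3*a)/3 + 4*cos(a)


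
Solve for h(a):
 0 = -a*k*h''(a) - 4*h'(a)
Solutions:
 h(a) = C1 + a^(((re(k) - 4)*re(k) + im(k)^2)/(re(k)^2 + im(k)^2))*(C2*sin(4*log(a)*Abs(im(k))/(re(k)^2 + im(k)^2)) + C3*cos(4*log(a)*im(k)/(re(k)^2 + im(k)^2)))


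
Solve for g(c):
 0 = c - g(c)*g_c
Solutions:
 g(c) = -sqrt(C1 + c^2)
 g(c) = sqrt(C1 + c^2)


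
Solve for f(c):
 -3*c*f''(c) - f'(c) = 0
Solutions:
 f(c) = C1 + C2*c^(2/3)


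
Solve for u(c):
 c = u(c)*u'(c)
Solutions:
 u(c) = -sqrt(C1 + c^2)
 u(c) = sqrt(C1 + c^2)


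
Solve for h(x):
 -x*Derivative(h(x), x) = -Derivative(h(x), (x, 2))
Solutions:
 h(x) = C1 + C2*erfi(sqrt(2)*x/2)


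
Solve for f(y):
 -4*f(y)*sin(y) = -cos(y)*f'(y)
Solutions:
 f(y) = C1/cos(y)^4


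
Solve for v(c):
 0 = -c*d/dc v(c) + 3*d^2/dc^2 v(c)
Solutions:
 v(c) = C1 + C2*erfi(sqrt(6)*c/6)


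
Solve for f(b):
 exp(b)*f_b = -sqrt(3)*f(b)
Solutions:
 f(b) = C1*exp(sqrt(3)*exp(-b))


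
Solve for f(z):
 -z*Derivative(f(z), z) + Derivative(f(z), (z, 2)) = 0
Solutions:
 f(z) = C1 + C2*erfi(sqrt(2)*z/2)


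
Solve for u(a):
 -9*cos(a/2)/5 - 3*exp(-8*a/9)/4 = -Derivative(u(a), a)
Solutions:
 u(a) = C1 + 18*sin(a/2)/5 - 27*exp(-8*a/9)/32


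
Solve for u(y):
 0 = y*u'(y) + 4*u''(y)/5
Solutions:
 u(y) = C1 + C2*erf(sqrt(10)*y/4)


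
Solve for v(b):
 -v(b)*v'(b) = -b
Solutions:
 v(b) = -sqrt(C1 + b^2)
 v(b) = sqrt(C1 + b^2)


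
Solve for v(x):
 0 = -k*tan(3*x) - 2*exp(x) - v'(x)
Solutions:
 v(x) = C1 + k*log(cos(3*x))/3 - 2*exp(x)


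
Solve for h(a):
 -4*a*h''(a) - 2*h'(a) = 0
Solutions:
 h(a) = C1 + C2*sqrt(a)


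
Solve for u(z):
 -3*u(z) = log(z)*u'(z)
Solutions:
 u(z) = C1*exp(-3*li(z))


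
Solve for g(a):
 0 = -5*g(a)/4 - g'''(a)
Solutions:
 g(a) = C3*exp(-10^(1/3)*a/2) + (C1*sin(10^(1/3)*sqrt(3)*a/4) + C2*cos(10^(1/3)*sqrt(3)*a/4))*exp(10^(1/3)*a/4)


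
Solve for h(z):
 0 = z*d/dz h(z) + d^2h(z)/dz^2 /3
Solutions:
 h(z) = C1 + C2*erf(sqrt(6)*z/2)


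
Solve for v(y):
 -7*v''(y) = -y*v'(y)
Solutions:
 v(y) = C1 + C2*erfi(sqrt(14)*y/14)


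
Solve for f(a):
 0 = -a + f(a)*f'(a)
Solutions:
 f(a) = -sqrt(C1 + a^2)
 f(a) = sqrt(C1 + a^2)


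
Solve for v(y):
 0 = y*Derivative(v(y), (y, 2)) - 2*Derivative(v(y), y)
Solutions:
 v(y) = C1 + C2*y^3


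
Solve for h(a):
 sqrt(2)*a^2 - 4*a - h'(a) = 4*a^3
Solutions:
 h(a) = C1 - a^4 + sqrt(2)*a^3/3 - 2*a^2


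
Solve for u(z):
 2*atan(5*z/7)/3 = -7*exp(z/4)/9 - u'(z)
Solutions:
 u(z) = C1 - 2*z*atan(5*z/7)/3 - 28*exp(z/4)/9 + 7*log(25*z^2 + 49)/15


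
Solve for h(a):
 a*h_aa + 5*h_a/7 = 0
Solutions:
 h(a) = C1 + C2*a^(2/7)


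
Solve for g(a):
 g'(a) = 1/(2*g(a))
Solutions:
 g(a) = -sqrt(C1 + a)
 g(a) = sqrt(C1 + a)


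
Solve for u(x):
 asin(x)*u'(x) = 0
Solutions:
 u(x) = C1


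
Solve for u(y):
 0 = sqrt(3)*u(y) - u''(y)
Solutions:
 u(y) = C1*exp(-3^(1/4)*y) + C2*exp(3^(1/4)*y)


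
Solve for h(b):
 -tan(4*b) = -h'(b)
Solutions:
 h(b) = C1 - log(cos(4*b))/4


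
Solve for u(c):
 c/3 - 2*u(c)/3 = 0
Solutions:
 u(c) = c/2


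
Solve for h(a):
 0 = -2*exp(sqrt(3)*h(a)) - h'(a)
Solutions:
 h(a) = sqrt(3)*(2*log(1/(C1 + 2*a)) - log(3))/6


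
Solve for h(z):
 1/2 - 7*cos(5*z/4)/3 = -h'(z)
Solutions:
 h(z) = C1 - z/2 + 28*sin(5*z/4)/15


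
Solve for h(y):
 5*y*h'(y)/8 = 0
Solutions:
 h(y) = C1


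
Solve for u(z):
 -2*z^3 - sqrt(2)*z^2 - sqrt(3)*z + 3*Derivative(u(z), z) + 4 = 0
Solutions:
 u(z) = C1 + z^4/6 + sqrt(2)*z^3/9 + sqrt(3)*z^2/6 - 4*z/3


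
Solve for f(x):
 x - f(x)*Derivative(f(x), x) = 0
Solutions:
 f(x) = -sqrt(C1 + x^2)
 f(x) = sqrt(C1 + x^2)


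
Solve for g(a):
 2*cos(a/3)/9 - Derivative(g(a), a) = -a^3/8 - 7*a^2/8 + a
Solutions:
 g(a) = C1 + a^4/32 + 7*a^3/24 - a^2/2 + 2*sin(a/3)/3


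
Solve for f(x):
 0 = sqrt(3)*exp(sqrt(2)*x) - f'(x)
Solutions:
 f(x) = C1 + sqrt(6)*exp(sqrt(2)*x)/2


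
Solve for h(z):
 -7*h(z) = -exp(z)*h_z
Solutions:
 h(z) = C1*exp(-7*exp(-z))


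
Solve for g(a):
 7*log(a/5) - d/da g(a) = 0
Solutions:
 g(a) = C1 + 7*a*log(a) - a*log(78125) - 7*a


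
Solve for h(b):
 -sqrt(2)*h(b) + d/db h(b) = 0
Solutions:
 h(b) = C1*exp(sqrt(2)*b)


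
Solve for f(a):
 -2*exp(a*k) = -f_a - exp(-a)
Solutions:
 f(a) = C1 + exp(-a) + 2*exp(a*k)/k


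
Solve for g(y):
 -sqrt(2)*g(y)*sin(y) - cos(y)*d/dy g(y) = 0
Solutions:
 g(y) = C1*cos(y)^(sqrt(2))


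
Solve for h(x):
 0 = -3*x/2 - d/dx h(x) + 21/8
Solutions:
 h(x) = C1 - 3*x^2/4 + 21*x/8


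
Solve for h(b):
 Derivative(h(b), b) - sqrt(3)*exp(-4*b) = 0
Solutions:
 h(b) = C1 - sqrt(3)*exp(-4*b)/4


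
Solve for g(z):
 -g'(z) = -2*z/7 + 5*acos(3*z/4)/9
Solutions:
 g(z) = C1 + z^2/7 - 5*z*acos(3*z/4)/9 + 5*sqrt(16 - 9*z^2)/27


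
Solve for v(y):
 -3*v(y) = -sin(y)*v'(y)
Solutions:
 v(y) = C1*(cos(y) - 1)^(3/2)/(cos(y) + 1)^(3/2)


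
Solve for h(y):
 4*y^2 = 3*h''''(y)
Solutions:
 h(y) = C1 + C2*y + C3*y^2 + C4*y^3 + y^6/270


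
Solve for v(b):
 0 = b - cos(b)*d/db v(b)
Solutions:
 v(b) = C1 + Integral(b/cos(b), b)


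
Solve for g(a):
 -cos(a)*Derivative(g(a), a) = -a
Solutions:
 g(a) = C1 + Integral(a/cos(a), a)


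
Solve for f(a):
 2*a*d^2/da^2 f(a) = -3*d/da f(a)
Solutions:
 f(a) = C1 + C2/sqrt(a)


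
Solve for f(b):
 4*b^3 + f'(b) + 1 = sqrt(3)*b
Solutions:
 f(b) = C1 - b^4 + sqrt(3)*b^2/2 - b


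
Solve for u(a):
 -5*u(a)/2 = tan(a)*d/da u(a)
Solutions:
 u(a) = C1/sin(a)^(5/2)


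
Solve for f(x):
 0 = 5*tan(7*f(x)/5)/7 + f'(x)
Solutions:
 f(x) = -5*asin(C1*exp(-x))/7 + 5*pi/7
 f(x) = 5*asin(C1*exp(-x))/7


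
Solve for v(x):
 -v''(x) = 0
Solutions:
 v(x) = C1 + C2*x


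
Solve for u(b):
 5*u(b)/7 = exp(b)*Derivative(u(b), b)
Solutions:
 u(b) = C1*exp(-5*exp(-b)/7)


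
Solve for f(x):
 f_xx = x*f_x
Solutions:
 f(x) = C1 + C2*erfi(sqrt(2)*x/2)


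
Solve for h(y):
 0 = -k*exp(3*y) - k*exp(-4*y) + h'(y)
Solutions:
 h(y) = C1 + k*exp(3*y)/3 - k*exp(-4*y)/4


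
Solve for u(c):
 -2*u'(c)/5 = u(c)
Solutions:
 u(c) = C1*exp(-5*c/2)


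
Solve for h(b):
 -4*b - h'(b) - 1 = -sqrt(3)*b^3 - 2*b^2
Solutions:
 h(b) = C1 + sqrt(3)*b^4/4 + 2*b^3/3 - 2*b^2 - b


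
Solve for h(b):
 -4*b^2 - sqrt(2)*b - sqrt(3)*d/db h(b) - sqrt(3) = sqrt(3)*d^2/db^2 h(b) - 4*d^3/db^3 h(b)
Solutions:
 h(b) = C1 + C2*exp(b*(sqrt(3) + sqrt(3 + 16*sqrt(3)))/8) + C3*exp(b*(-sqrt(3 + 16*sqrt(3)) + sqrt(3))/8) - 4*sqrt(3)*b^3/9 - sqrt(6)*b^2/6 + 4*sqrt(3)*b^2/3 - 35*b/3 - 8*sqrt(3)*b/3 + sqrt(6)*b/3


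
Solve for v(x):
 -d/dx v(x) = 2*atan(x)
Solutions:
 v(x) = C1 - 2*x*atan(x) + log(x^2 + 1)


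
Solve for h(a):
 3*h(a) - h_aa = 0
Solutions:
 h(a) = C1*exp(-sqrt(3)*a) + C2*exp(sqrt(3)*a)


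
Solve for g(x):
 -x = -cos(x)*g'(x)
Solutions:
 g(x) = C1 + Integral(x/cos(x), x)


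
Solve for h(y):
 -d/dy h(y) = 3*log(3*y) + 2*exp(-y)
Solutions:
 h(y) = C1 - 3*y*log(y) + 3*y*(1 - log(3)) + 2*exp(-y)


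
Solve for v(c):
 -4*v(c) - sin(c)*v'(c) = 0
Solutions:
 v(c) = C1*(cos(c)^2 + 2*cos(c) + 1)/(cos(c)^2 - 2*cos(c) + 1)


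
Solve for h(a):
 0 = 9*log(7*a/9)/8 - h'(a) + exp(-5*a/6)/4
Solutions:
 h(a) = C1 + 9*a*log(a)/8 + 9*a*(-2*log(3) - 1 + log(7))/8 - 3*exp(-5*a/6)/10


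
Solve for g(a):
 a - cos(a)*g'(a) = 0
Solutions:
 g(a) = C1 + Integral(a/cos(a), a)


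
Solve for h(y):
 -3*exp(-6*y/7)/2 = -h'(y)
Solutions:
 h(y) = C1 - 7*exp(-6*y/7)/4


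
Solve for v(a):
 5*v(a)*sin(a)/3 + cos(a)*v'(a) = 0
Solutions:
 v(a) = C1*cos(a)^(5/3)


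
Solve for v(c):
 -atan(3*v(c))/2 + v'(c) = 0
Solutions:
 Integral(1/atan(3*_y), (_y, v(c))) = C1 + c/2


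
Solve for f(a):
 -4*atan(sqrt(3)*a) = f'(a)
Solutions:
 f(a) = C1 - 4*a*atan(sqrt(3)*a) + 2*sqrt(3)*log(3*a^2 + 1)/3


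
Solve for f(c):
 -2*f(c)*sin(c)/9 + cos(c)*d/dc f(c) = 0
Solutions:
 f(c) = C1/cos(c)^(2/9)


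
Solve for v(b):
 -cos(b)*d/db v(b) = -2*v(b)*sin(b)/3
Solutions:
 v(b) = C1/cos(b)^(2/3)


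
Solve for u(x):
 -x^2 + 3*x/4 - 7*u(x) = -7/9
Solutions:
 u(x) = -x^2/7 + 3*x/28 + 1/9


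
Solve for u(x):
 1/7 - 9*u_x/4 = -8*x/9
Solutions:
 u(x) = C1 + 16*x^2/81 + 4*x/63


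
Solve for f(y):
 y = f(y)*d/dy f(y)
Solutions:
 f(y) = -sqrt(C1 + y^2)
 f(y) = sqrt(C1 + y^2)


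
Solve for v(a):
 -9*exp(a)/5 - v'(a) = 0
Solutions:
 v(a) = C1 - 9*exp(a)/5


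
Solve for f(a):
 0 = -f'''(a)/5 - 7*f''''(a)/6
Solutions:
 f(a) = C1 + C2*a + C3*a^2 + C4*exp(-6*a/35)


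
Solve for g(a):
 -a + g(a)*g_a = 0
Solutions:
 g(a) = -sqrt(C1 + a^2)
 g(a) = sqrt(C1 + a^2)


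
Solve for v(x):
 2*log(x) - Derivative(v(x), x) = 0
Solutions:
 v(x) = C1 + 2*x*log(x) - 2*x


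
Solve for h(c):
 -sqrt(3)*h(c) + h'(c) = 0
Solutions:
 h(c) = C1*exp(sqrt(3)*c)


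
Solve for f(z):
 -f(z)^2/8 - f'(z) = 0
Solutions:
 f(z) = 8/(C1 + z)


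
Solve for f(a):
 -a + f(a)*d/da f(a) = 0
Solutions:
 f(a) = -sqrt(C1 + a^2)
 f(a) = sqrt(C1 + a^2)


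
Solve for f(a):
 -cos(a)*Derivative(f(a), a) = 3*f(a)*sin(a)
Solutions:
 f(a) = C1*cos(a)^3


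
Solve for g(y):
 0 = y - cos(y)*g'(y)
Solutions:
 g(y) = C1 + Integral(y/cos(y), y)


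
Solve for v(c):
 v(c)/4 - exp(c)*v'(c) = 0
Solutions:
 v(c) = C1*exp(-exp(-c)/4)


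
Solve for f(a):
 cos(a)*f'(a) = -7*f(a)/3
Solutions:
 f(a) = C1*(sin(a) - 1)^(7/6)/(sin(a) + 1)^(7/6)


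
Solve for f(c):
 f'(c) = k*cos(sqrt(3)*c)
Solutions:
 f(c) = C1 + sqrt(3)*k*sin(sqrt(3)*c)/3


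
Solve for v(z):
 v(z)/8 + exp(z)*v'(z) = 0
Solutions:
 v(z) = C1*exp(exp(-z)/8)


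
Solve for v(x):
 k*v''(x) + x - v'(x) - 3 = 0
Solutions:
 v(x) = C1 + C2*exp(x/k) + k*x + x^2/2 - 3*x


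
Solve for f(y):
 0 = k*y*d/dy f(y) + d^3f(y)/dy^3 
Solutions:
 f(y) = C1 + Integral(C2*airyai(y*(-k)^(1/3)) + C3*airybi(y*(-k)^(1/3)), y)


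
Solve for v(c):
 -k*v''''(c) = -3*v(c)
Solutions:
 v(c) = C1*exp(-3^(1/4)*c*(1/k)^(1/4)) + C2*exp(3^(1/4)*c*(1/k)^(1/4)) + C3*exp(-3^(1/4)*I*c*(1/k)^(1/4)) + C4*exp(3^(1/4)*I*c*(1/k)^(1/4))


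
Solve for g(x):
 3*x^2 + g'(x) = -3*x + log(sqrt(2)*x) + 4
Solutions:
 g(x) = C1 - x^3 - 3*x^2/2 + x*log(x) + x*log(2)/2 + 3*x


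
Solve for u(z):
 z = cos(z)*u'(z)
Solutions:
 u(z) = C1 + Integral(z/cos(z), z)


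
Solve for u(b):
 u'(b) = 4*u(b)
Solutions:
 u(b) = C1*exp(4*b)


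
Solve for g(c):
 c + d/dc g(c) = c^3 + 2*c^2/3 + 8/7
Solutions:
 g(c) = C1 + c^4/4 + 2*c^3/9 - c^2/2 + 8*c/7


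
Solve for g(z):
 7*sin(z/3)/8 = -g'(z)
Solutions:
 g(z) = C1 + 21*cos(z/3)/8


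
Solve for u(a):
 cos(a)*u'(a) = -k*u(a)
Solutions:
 u(a) = C1*exp(k*(log(sin(a) - 1) - log(sin(a) + 1))/2)


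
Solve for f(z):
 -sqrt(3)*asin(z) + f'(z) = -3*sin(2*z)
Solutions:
 f(z) = C1 + sqrt(3)*(z*asin(z) + sqrt(1 - z^2)) + 3*cos(2*z)/2


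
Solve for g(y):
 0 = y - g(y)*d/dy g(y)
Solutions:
 g(y) = -sqrt(C1 + y^2)
 g(y) = sqrt(C1 + y^2)


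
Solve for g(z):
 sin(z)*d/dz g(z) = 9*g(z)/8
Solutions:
 g(z) = C1*(cos(z) - 1)^(9/16)/(cos(z) + 1)^(9/16)


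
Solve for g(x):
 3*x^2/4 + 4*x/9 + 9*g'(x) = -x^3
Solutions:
 g(x) = C1 - x^4/36 - x^3/36 - 2*x^2/81


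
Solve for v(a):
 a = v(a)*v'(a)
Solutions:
 v(a) = -sqrt(C1 + a^2)
 v(a) = sqrt(C1 + a^2)


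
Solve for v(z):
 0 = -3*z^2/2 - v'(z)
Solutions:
 v(z) = C1 - z^3/2


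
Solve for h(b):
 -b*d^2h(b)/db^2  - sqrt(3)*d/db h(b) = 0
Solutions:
 h(b) = C1 + C2*b^(1 - sqrt(3))


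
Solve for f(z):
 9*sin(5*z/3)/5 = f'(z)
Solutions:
 f(z) = C1 - 27*cos(5*z/3)/25


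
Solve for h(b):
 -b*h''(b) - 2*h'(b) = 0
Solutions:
 h(b) = C1 + C2/b


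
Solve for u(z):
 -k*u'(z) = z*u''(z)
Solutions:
 u(z) = C1 + z^(1 - re(k))*(C2*sin(log(z)*Abs(im(k))) + C3*cos(log(z)*im(k)))


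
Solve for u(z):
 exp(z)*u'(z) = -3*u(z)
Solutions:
 u(z) = C1*exp(3*exp(-z))


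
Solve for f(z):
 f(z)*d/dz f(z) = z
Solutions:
 f(z) = -sqrt(C1 + z^2)
 f(z) = sqrt(C1 + z^2)


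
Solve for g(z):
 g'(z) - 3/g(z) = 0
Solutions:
 g(z) = -sqrt(C1 + 6*z)
 g(z) = sqrt(C1 + 6*z)


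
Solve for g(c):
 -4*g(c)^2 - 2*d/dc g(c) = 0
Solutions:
 g(c) = 1/(C1 + 2*c)


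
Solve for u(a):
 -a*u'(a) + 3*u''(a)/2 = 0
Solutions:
 u(a) = C1 + C2*erfi(sqrt(3)*a/3)


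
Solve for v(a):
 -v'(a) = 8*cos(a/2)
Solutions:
 v(a) = C1 - 16*sin(a/2)


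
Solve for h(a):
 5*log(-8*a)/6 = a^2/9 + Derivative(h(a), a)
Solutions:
 h(a) = C1 - a^3/27 + 5*a*log(-a)/6 + 5*a*(-1 + 3*log(2))/6


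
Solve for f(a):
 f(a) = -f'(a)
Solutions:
 f(a) = C1*exp(-a)


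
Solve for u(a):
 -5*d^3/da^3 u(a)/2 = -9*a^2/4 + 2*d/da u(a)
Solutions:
 u(a) = C1 + C2*sin(2*sqrt(5)*a/5) + C3*cos(2*sqrt(5)*a/5) + 3*a^3/8 - 45*a/16


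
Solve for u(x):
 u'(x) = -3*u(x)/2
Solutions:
 u(x) = C1*exp(-3*x/2)


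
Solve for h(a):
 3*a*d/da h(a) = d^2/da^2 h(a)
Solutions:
 h(a) = C1 + C2*erfi(sqrt(6)*a/2)


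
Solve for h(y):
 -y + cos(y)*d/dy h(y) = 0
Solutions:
 h(y) = C1 + Integral(y/cos(y), y)


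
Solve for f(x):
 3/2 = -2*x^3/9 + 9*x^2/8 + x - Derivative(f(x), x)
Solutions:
 f(x) = C1 - x^4/18 + 3*x^3/8 + x^2/2 - 3*x/2


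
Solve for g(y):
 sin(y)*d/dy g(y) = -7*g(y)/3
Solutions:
 g(y) = C1*(cos(y) + 1)^(7/6)/(cos(y) - 1)^(7/6)


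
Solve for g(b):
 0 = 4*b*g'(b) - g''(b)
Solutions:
 g(b) = C1 + C2*erfi(sqrt(2)*b)


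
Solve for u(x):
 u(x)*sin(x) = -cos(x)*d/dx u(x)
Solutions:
 u(x) = C1*cos(x)


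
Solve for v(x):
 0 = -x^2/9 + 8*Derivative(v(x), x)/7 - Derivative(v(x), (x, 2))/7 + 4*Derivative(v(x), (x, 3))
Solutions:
 v(x) = C1 + 7*x^3/216 + 7*x^2/576 - 1561*x/2304 + (C2*sin(sqrt(895)*x/56) + C3*cos(sqrt(895)*x/56))*exp(x/56)


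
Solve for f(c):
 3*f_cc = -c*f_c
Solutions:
 f(c) = C1 + C2*erf(sqrt(6)*c/6)


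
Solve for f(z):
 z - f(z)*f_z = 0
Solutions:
 f(z) = -sqrt(C1 + z^2)
 f(z) = sqrt(C1 + z^2)


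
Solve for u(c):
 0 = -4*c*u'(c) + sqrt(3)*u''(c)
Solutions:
 u(c) = C1 + C2*erfi(sqrt(2)*3^(3/4)*c/3)


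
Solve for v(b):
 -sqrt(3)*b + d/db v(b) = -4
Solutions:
 v(b) = C1 + sqrt(3)*b^2/2 - 4*b


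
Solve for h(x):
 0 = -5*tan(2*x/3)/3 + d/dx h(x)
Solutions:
 h(x) = C1 - 5*log(cos(2*x/3))/2


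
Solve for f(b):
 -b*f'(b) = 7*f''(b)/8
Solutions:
 f(b) = C1 + C2*erf(2*sqrt(7)*b/7)


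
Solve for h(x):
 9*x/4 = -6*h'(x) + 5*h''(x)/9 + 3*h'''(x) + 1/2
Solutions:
 h(x) = C1 + C2*exp(x*(-5 + sqrt(5857))/54) + C3*exp(-x*(5 + sqrt(5857))/54) - 3*x^2/16 + 7*x/144


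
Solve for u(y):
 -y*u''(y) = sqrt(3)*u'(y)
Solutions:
 u(y) = C1 + C2*y^(1 - sqrt(3))


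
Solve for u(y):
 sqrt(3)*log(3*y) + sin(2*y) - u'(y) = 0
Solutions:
 u(y) = C1 + sqrt(3)*y*(log(y) - 1) + sqrt(3)*y*log(3) - cos(2*y)/2


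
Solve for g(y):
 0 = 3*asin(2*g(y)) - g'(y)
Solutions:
 Integral(1/asin(2*_y), (_y, g(y))) = C1 + 3*y


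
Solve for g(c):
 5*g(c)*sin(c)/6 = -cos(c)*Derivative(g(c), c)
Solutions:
 g(c) = C1*cos(c)^(5/6)


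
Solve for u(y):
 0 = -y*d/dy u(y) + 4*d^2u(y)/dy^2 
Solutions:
 u(y) = C1 + C2*erfi(sqrt(2)*y/4)


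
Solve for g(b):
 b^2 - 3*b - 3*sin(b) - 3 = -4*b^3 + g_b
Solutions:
 g(b) = C1 + b^4 + b^3/3 - 3*b^2/2 - 3*b + 3*cos(b)


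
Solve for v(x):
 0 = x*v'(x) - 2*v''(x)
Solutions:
 v(x) = C1 + C2*erfi(x/2)


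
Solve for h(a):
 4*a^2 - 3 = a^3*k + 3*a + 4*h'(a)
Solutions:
 h(a) = C1 - a^4*k/16 + a^3/3 - 3*a^2/8 - 3*a/4


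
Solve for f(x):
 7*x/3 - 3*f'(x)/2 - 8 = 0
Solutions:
 f(x) = C1 + 7*x^2/9 - 16*x/3


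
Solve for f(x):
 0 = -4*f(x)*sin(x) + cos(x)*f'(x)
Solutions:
 f(x) = C1/cos(x)^4


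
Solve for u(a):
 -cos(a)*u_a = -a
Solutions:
 u(a) = C1 + Integral(a/cos(a), a)


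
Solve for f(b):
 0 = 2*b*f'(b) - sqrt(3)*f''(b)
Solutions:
 f(b) = C1 + C2*erfi(3^(3/4)*b/3)


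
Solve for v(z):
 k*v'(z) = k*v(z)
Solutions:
 v(z) = C1*exp(z)


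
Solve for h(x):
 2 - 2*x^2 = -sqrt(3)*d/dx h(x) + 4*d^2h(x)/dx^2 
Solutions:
 h(x) = C1 + C2*exp(sqrt(3)*x/4) + 2*sqrt(3)*x^3/9 + 8*x^2/3 + 58*sqrt(3)*x/9


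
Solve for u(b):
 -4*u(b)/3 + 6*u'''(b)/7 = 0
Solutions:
 u(b) = C3*exp(42^(1/3)*b/3) + (C1*sin(14^(1/3)*3^(5/6)*b/6) + C2*cos(14^(1/3)*3^(5/6)*b/6))*exp(-42^(1/3)*b/6)


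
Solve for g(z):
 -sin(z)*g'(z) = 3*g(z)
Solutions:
 g(z) = C1*(cos(z) + 1)^(3/2)/(cos(z) - 1)^(3/2)


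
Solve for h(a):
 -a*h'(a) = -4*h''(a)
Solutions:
 h(a) = C1 + C2*erfi(sqrt(2)*a/4)


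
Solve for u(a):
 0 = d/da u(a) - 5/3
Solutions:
 u(a) = C1 + 5*a/3


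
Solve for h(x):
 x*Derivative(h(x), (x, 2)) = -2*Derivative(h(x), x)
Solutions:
 h(x) = C1 + C2/x


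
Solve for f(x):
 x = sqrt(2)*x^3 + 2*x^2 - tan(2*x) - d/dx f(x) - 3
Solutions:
 f(x) = C1 + sqrt(2)*x^4/4 + 2*x^3/3 - x^2/2 - 3*x + log(cos(2*x))/2


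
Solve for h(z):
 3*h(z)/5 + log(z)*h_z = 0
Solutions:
 h(z) = C1*exp(-3*li(z)/5)


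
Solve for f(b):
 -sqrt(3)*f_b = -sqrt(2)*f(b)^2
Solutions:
 f(b) = -3/(C1 + sqrt(6)*b)


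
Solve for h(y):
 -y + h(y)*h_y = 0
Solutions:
 h(y) = -sqrt(C1 + y^2)
 h(y) = sqrt(C1 + y^2)


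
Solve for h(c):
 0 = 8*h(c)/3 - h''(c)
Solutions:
 h(c) = C1*exp(-2*sqrt(6)*c/3) + C2*exp(2*sqrt(6)*c/3)


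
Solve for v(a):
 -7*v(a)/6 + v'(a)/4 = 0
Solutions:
 v(a) = C1*exp(14*a/3)


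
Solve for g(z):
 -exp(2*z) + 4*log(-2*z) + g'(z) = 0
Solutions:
 g(z) = C1 - 4*z*log(-z) + 4*z*(1 - log(2)) + exp(2*z)/2


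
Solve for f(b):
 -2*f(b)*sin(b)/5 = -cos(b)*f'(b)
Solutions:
 f(b) = C1/cos(b)^(2/5)


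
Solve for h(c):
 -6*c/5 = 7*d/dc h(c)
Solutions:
 h(c) = C1 - 3*c^2/35


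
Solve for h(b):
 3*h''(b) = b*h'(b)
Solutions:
 h(b) = C1 + C2*erfi(sqrt(6)*b/6)


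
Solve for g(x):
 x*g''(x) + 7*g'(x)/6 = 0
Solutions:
 g(x) = C1 + C2/x^(1/6)


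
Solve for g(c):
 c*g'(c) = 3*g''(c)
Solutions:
 g(c) = C1 + C2*erfi(sqrt(6)*c/6)


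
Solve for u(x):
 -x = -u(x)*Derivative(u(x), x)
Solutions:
 u(x) = -sqrt(C1 + x^2)
 u(x) = sqrt(C1 + x^2)


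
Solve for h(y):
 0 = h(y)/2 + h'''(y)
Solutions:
 h(y) = C3*exp(-2^(2/3)*y/2) + (C1*sin(2^(2/3)*sqrt(3)*y/4) + C2*cos(2^(2/3)*sqrt(3)*y/4))*exp(2^(2/3)*y/4)


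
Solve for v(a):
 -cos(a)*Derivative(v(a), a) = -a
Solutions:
 v(a) = C1 + Integral(a/cos(a), a)


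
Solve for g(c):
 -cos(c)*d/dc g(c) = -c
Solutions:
 g(c) = C1 + Integral(c/cos(c), c)


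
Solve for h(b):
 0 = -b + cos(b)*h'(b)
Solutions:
 h(b) = C1 + Integral(b/cos(b), b)


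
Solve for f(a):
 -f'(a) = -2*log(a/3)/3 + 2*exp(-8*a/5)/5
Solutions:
 f(a) = C1 + 2*a*log(a)/3 + 2*a*(-log(3) - 1)/3 + exp(-8*a/5)/4


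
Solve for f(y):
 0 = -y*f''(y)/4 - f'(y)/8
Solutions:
 f(y) = C1 + C2*sqrt(y)


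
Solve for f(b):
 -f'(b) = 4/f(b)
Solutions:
 f(b) = -sqrt(C1 - 8*b)
 f(b) = sqrt(C1 - 8*b)


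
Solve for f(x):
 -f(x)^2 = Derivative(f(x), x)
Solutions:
 f(x) = 1/(C1 + x)


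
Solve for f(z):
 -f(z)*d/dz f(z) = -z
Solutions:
 f(z) = -sqrt(C1 + z^2)
 f(z) = sqrt(C1 + z^2)


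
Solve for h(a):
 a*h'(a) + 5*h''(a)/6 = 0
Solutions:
 h(a) = C1 + C2*erf(sqrt(15)*a/5)


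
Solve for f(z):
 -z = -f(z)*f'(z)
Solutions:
 f(z) = -sqrt(C1 + z^2)
 f(z) = sqrt(C1 + z^2)


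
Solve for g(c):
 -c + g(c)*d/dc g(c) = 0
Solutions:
 g(c) = -sqrt(C1 + c^2)
 g(c) = sqrt(C1 + c^2)


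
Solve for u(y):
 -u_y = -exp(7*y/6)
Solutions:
 u(y) = C1 + 6*exp(7*y/6)/7


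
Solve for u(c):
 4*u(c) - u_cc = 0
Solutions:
 u(c) = C1*exp(-2*c) + C2*exp(2*c)


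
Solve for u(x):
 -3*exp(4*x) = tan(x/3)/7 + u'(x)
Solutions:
 u(x) = C1 - 3*exp(4*x)/4 + 3*log(cos(x/3))/7


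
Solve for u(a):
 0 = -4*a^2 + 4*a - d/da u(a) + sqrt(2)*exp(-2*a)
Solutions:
 u(a) = C1 - 4*a^3/3 + 2*a^2 - sqrt(2)*exp(-2*a)/2


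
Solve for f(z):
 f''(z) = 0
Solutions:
 f(z) = C1 + C2*z


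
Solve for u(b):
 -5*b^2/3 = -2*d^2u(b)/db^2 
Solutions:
 u(b) = C1 + C2*b + 5*b^4/72


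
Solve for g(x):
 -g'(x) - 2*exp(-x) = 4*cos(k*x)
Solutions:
 g(x) = C1 + 2*exp(-x) - 4*sin(k*x)/k


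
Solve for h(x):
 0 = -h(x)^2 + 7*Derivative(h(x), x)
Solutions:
 h(x) = -7/(C1 + x)


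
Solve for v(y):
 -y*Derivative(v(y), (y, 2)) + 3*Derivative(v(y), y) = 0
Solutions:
 v(y) = C1 + C2*y^4


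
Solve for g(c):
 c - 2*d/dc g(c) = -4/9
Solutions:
 g(c) = C1 + c^2/4 + 2*c/9


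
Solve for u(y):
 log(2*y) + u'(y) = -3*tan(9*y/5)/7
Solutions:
 u(y) = C1 - y*log(y) - y*log(2) + y + 5*log(cos(9*y/5))/21


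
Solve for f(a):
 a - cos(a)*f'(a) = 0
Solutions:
 f(a) = C1 + Integral(a/cos(a), a)


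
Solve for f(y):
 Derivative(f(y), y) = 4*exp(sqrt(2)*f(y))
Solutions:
 f(y) = sqrt(2)*(2*log(-1/(C1 + 4*y)) - log(2))/4


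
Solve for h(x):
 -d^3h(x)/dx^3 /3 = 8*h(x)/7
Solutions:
 h(x) = C3*exp(-2*3^(1/3)*7^(2/3)*x/7) + (C1*sin(3^(5/6)*7^(2/3)*x/7) + C2*cos(3^(5/6)*7^(2/3)*x/7))*exp(3^(1/3)*7^(2/3)*x/7)


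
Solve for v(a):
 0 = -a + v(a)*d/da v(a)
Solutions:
 v(a) = -sqrt(C1 + a^2)
 v(a) = sqrt(C1 + a^2)


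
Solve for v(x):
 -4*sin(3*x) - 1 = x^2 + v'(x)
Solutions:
 v(x) = C1 - x^3/3 - x + 4*cos(3*x)/3


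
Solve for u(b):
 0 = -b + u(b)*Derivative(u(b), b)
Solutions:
 u(b) = -sqrt(C1 + b^2)
 u(b) = sqrt(C1 + b^2)


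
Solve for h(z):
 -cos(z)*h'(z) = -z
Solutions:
 h(z) = C1 + Integral(z/cos(z), z)


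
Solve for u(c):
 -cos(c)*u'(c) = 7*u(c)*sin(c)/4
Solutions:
 u(c) = C1*cos(c)^(7/4)


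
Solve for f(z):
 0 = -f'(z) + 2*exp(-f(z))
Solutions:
 f(z) = log(C1 + 2*z)


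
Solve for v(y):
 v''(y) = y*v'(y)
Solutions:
 v(y) = C1 + C2*erfi(sqrt(2)*y/2)


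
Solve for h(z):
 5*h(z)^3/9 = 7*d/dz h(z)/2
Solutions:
 h(z) = -3*sqrt(14)*sqrt(-1/(C1 + 10*z))/2
 h(z) = 3*sqrt(14)*sqrt(-1/(C1 + 10*z))/2


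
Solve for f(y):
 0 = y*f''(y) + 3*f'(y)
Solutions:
 f(y) = C1 + C2/y^2


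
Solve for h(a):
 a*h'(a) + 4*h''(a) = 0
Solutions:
 h(a) = C1 + C2*erf(sqrt(2)*a/4)


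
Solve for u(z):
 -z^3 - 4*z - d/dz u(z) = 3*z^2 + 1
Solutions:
 u(z) = C1 - z^4/4 - z^3 - 2*z^2 - z


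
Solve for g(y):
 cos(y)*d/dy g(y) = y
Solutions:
 g(y) = C1 + Integral(y/cos(y), y)


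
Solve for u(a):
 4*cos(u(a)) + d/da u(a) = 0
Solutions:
 u(a) = pi - asin((C1 + exp(8*a))/(C1 - exp(8*a)))
 u(a) = asin((C1 + exp(8*a))/(C1 - exp(8*a)))


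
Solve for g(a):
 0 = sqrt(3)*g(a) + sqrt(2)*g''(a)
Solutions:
 g(a) = C1*sin(2^(3/4)*3^(1/4)*a/2) + C2*cos(2^(3/4)*3^(1/4)*a/2)


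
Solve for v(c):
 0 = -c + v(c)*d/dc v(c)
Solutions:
 v(c) = -sqrt(C1 + c^2)
 v(c) = sqrt(C1 + c^2)


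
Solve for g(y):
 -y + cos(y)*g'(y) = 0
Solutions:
 g(y) = C1 + Integral(y/cos(y), y)


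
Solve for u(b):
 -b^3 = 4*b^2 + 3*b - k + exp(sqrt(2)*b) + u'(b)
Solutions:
 u(b) = C1 - b^4/4 - 4*b^3/3 - 3*b^2/2 + b*k - sqrt(2)*exp(sqrt(2)*b)/2


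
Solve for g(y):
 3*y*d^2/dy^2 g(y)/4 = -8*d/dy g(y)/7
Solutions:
 g(y) = C1 + C2/y^(11/21)


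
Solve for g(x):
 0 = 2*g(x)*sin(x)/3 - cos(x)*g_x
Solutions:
 g(x) = C1/cos(x)^(2/3)


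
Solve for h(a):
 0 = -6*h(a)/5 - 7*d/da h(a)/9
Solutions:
 h(a) = C1*exp(-54*a/35)


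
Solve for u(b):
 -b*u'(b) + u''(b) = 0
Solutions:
 u(b) = C1 + C2*erfi(sqrt(2)*b/2)


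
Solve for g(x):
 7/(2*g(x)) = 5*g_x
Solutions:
 g(x) = -sqrt(C1 + 35*x)/5
 g(x) = sqrt(C1 + 35*x)/5


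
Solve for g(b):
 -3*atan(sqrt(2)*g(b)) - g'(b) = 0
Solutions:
 Integral(1/atan(sqrt(2)*_y), (_y, g(b))) = C1 - 3*b


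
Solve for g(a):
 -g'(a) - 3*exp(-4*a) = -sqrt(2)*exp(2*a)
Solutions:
 g(a) = C1 + sqrt(2)*exp(2*a)/2 + 3*exp(-4*a)/4


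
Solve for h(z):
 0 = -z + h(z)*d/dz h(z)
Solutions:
 h(z) = -sqrt(C1 + z^2)
 h(z) = sqrt(C1 + z^2)


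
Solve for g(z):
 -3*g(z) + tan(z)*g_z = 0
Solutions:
 g(z) = C1*sin(z)^3


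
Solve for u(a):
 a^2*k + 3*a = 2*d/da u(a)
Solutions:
 u(a) = C1 + a^3*k/6 + 3*a^2/4


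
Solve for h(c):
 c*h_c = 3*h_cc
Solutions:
 h(c) = C1 + C2*erfi(sqrt(6)*c/6)


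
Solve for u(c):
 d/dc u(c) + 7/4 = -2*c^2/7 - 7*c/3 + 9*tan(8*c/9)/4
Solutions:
 u(c) = C1 - 2*c^3/21 - 7*c^2/6 - 7*c/4 - 81*log(cos(8*c/9))/32


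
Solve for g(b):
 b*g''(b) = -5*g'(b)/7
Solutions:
 g(b) = C1 + C2*b^(2/7)
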